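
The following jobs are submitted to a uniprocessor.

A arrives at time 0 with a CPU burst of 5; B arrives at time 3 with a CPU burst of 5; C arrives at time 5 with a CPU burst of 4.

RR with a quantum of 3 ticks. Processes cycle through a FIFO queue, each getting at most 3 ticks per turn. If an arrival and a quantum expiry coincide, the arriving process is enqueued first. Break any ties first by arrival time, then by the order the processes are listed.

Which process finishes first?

Timeline: | A 0-3 | B 3-6 | A 6-8 | C 8-11 | B 11-13 | C 13-14 |
Completion: A=8  B=13  C=14
Turnaround (C−A): A=8  B=10  C=9
Finish order: A → B → C

A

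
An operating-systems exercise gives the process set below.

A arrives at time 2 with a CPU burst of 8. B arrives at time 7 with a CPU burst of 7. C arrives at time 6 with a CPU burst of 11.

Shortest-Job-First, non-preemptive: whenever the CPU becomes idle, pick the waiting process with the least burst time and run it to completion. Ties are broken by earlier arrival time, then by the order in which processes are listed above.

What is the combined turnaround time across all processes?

Schedule: | idle 0-2 | A 2-10 | B 10-17 | C 17-28 |
Completion: A=10  B=17  C=28
Turnaround = completion − arrival: A=8, B=10, C=22
Total turnaround = 8 + 10 + 22 = 40

40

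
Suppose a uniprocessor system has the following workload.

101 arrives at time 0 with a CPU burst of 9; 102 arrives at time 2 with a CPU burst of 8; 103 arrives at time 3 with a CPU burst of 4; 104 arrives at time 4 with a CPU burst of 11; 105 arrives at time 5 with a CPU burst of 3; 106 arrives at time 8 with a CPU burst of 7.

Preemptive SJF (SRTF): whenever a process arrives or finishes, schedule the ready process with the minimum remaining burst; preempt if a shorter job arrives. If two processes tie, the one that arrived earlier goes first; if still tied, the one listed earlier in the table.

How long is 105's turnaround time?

Gantt: | 101 0-3 | 103 3-7 | 105 7-10 | 101 10-16 | 106 16-23 | 102 23-31 | 104 31-42 |
Completion: 101=16  102=31  103=7  104=42  105=10  106=23
Turnaround (C−A): 101=16  102=29  103=4  104=38  105=5  106=15
Turnaround(105) = completion − arrival = 10 − 5 = 5

5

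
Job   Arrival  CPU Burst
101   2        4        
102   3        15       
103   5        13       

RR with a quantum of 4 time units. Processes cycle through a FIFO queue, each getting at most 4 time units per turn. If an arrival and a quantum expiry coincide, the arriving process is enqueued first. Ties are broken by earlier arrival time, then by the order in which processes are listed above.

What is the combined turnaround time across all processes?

63

Gantt: | idle 0-2 | 101 2-6 | 102 6-10 | 103 10-14 | 102 14-18 | 103 18-22 | 102 22-26 | 103 26-30 | 102 30-33 | 103 33-34 |
Completion: 101=6  102=33  103=34
Turnaround (C−A): 101=4  102=30  103=29
Turnaround = completion − arrival: 101=4, 102=30, 103=29
Total turnaround = 4 + 30 + 29 = 63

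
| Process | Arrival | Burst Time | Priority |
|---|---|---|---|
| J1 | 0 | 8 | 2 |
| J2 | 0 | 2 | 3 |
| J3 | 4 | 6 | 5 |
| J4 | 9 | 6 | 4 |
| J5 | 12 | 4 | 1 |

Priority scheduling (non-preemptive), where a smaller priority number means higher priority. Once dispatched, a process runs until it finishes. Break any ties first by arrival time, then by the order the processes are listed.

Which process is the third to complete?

Schedule: | J1 0-8 | J2 8-10 | J4 10-16 | J5 16-20 | J3 20-26 |
Completion: J1=8  J2=10  J3=26  J4=16  J5=20
Finish order: J1 → J2 → J4 → J5 → J3

J4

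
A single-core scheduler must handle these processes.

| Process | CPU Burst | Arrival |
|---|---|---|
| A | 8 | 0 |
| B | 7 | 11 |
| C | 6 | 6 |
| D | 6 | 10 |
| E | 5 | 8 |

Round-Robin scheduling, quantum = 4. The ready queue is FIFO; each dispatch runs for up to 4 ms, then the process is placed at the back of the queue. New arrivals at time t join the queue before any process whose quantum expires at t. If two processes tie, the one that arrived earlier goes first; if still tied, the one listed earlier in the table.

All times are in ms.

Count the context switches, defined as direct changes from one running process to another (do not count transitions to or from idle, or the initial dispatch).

Gantt: | A 0-8 | C 8-12 | E 12-16 | D 16-20 | B 20-24 | C 24-26 | E 26-27 | D 27-29 | B 29-32 |
Completion: A=8  B=32  C=26  D=29  E=27
Turnaround (C−A): A=8  B=21  C=20  D=19  E=19

8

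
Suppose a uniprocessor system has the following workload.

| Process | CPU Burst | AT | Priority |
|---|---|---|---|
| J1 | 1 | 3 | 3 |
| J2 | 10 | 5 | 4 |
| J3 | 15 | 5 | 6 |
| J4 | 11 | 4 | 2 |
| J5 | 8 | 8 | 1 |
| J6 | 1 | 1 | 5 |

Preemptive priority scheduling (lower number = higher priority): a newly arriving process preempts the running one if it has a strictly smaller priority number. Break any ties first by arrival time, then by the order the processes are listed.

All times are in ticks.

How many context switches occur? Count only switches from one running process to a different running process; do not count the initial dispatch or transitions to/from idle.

5

Gantt: | idle 0-1 | J6 1-2 | idle 2-3 | J1 3-4 | J4 4-8 | J5 8-16 | J4 16-23 | J2 23-33 | J3 33-48 |
Completion: J1=4  J2=33  J3=48  J4=23  J5=16  J6=2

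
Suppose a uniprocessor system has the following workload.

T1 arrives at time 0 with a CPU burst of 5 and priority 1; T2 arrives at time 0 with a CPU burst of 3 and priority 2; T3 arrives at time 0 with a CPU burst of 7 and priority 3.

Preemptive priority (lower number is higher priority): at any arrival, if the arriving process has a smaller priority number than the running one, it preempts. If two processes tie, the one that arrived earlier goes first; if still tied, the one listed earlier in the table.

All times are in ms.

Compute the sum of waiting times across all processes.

13

Timeline: | T1 0-5 | T2 5-8 | T3 8-15 |
Completion: T1=5  T2=8  T3=15
Turnaround (C−A): T1=5  T2=8  T3=15
Waiting = turnaround − burst: T1=0, T2=5, T3=8
Total waiting = 0 + 5 + 8 = 13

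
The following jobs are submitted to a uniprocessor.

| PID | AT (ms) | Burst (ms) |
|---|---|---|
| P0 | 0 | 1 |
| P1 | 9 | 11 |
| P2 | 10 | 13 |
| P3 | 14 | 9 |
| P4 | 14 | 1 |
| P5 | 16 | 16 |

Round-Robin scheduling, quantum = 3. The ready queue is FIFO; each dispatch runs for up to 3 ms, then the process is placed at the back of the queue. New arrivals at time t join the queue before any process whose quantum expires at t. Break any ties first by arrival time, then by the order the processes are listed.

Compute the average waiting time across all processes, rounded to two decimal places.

17.83

Timeline: | P0 0-1 | idle 1-9 | P1 9-12 | P2 12-15 | P1 15-18 | P3 18-21 | P4 21-22 | P2 22-25 | P5 25-28 | P1 28-31 | P3 31-34 | P2 34-37 | P5 37-40 | P1 40-42 | P3 42-45 | P2 45-48 | P5 48-51 | P2 51-52 | P5 52-59 |
Completion: P0=1  P1=42  P2=52  P3=45  P4=22  P5=59
Waiting times: P0=0, P1=22, P2=29, P3=22, P4=7, P5=27
Average waiting = (0+22+29+22+7+27) / 6 = 107/6 = 17.83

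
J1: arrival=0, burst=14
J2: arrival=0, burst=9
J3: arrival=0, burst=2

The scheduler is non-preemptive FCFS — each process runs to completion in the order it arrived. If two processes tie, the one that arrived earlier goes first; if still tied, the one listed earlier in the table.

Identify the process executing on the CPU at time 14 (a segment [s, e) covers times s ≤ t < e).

J2

Schedule: | J1 0-14 | J2 14-23 | J3 23-25 |
Completion: J1=14  J2=23  J3=25
Turnaround (C−A): J1=14  J2=23  J3=25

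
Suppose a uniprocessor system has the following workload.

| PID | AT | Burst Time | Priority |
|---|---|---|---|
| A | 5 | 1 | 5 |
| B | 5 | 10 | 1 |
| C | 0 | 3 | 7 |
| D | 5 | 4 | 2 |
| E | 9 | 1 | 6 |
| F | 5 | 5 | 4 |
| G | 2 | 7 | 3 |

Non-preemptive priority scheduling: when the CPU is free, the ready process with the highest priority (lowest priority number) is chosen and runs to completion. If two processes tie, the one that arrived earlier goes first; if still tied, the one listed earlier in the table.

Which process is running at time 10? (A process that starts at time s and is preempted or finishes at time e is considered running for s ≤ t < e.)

Schedule: | C 0-3 | G 3-10 | B 10-20 | D 20-24 | F 24-29 | A 29-30 | E 30-31 |
Completion: A=30  B=20  C=3  D=24  E=31  F=29  G=10
Turnaround (C−A): A=25  B=15  C=3  D=19  E=22  F=24  G=8

B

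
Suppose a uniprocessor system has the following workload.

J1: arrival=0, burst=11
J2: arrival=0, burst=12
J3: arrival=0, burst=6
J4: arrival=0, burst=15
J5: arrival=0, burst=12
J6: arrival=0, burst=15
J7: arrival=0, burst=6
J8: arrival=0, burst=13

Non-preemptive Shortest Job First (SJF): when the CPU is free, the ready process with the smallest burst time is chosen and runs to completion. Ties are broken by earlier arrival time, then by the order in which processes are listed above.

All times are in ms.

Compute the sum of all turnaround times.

Timeline: | J3 0-6 | J7 6-12 | J1 12-23 | J2 23-35 | J5 35-47 | J8 47-60 | J4 60-75 | J6 75-90 |
Completion: J1=23  J2=35  J3=6  J4=75  J5=47  J6=90  J7=12  J8=60
Turnaround (C−A): J1=23  J2=35  J3=6  J4=75  J5=47  J6=90  J7=12  J8=60
Turnaround = completion − arrival: J1=23, J2=35, J3=6, J4=75, J5=47, J6=90, J7=12, J8=60
Total turnaround = 23 + 35 + 6 + 75 + 47 + 90 + 12 + 60 = 348

348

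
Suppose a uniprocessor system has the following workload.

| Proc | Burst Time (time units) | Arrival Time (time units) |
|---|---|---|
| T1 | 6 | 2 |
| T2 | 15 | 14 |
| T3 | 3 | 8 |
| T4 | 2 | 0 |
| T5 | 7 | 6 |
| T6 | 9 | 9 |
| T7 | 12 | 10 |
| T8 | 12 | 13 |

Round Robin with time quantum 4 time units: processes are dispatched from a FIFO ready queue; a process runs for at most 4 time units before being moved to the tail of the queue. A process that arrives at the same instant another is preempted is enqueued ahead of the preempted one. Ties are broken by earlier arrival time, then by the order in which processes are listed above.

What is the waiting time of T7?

33

Timeline: | T4 0-2 | T1 2-6 | T5 6-10 | T1 10-12 | T3 12-15 | T6 15-19 | T7 19-23 | T5 23-26 | T8 26-30 | T2 30-34 | T6 34-38 | T7 38-42 | T8 42-46 | T2 46-50 | T6 50-51 | T7 51-55 | T8 55-59 | T2 59-66 |
Completion: T1=12  T2=66  T3=15  T4=2  T5=26  T6=51  T7=55  T8=59
Waiting(T7) = turnaround − burst = 45 − 12 = 33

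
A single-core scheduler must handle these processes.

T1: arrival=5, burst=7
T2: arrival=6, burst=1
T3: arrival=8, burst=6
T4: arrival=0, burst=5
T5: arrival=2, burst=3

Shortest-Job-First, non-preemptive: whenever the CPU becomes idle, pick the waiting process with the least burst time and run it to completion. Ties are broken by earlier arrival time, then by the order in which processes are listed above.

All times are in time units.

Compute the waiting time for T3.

1

Gantt: | T4 0-5 | T5 5-8 | T2 8-9 | T3 9-15 | T1 15-22 |
Completion: T1=22  T2=9  T3=15  T4=5  T5=8
Turnaround (C−A): T1=17  T2=3  T3=7  T4=5  T5=6
Waiting(T3) = turnaround − burst = 7 − 6 = 1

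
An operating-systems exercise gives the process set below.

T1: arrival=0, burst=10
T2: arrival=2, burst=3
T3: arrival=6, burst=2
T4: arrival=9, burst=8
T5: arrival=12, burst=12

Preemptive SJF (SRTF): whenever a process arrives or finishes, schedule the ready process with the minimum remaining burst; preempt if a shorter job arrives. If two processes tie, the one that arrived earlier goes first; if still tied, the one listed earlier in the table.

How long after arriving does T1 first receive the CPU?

Gantt: | T1 0-2 | T2 2-5 | T1 5-6 | T3 6-8 | T1 8-15 | T4 15-23 | T5 23-35 |
Completion: T1=15  T2=5  T3=8  T4=23  T5=35
Turnaround (C−A): T1=15  T2=3  T3=2  T4=14  T5=23
Response(T1) = first start − arrival = 0 − 0 = 0

0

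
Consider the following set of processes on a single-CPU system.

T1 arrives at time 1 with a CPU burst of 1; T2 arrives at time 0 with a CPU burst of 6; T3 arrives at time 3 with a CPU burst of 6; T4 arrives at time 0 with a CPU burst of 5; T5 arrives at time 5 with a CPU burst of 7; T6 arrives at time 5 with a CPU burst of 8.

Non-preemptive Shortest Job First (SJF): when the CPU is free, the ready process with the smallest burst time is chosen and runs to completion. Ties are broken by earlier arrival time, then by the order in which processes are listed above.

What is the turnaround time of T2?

Schedule: | T4 0-5 | T1 5-6 | T2 6-12 | T3 12-18 | T5 18-25 | T6 25-33 |
Completion: T1=6  T2=12  T3=18  T4=5  T5=25  T6=33
Turnaround(T2) = completion − arrival = 12 − 0 = 12

12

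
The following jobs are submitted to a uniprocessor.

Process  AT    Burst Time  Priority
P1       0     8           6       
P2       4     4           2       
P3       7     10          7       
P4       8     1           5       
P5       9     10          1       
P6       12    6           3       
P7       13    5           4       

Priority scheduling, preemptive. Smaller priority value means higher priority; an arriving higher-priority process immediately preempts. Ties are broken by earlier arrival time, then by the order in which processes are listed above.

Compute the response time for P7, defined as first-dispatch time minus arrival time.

12

Timeline: | P1 0-4 | P2 4-8 | P4 8-9 | P5 9-19 | P6 19-25 | P7 25-30 | P1 30-34 | P3 34-44 |
Completion: P1=34  P2=8  P3=44  P4=9  P5=19  P6=25  P7=30
Response(P7) = first start − arrival = 25 − 13 = 12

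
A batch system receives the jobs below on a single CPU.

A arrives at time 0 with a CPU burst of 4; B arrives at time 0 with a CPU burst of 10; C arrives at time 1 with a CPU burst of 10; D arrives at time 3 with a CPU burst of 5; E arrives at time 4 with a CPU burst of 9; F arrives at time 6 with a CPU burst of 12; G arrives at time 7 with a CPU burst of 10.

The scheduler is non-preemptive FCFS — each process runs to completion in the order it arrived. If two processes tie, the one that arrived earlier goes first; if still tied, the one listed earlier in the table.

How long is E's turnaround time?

Timeline: | A 0-4 | B 4-14 | C 14-24 | D 24-29 | E 29-38 | F 38-50 | G 50-60 |
Completion: A=4  B=14  C=24  D=29  E=38  F=50  G=60
Turnaround(E) = completion − arrival = 38 − 4 = 34

34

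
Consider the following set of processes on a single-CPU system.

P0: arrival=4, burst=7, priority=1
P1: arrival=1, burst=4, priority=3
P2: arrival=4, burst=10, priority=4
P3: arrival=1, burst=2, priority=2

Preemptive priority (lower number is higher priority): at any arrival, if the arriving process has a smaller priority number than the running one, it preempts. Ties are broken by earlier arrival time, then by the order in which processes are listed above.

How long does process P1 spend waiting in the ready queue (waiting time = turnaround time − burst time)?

Gantt: | idle 0-1 | P3 1-3 | P1 3-4 | P0 4-11 | P1 11-14 | P2 14-24 |
Completion: P0=11  P1=14  P2=24  P3=3
Turnaround (C−A): P0=7  P1=13  P2=20  P3=2
Waiting(P1) = turnaround − burst = 13 − 4 = 9

9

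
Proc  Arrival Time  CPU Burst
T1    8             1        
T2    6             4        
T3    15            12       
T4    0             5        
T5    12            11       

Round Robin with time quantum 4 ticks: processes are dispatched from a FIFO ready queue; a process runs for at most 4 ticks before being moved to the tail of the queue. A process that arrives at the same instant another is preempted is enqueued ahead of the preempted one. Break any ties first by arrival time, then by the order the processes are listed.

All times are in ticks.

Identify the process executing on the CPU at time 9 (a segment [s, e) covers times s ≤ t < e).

Timeline: | T4 0-5 | idle 5-6 | T2 6-10 | T1 10-11 | idle 11-12 | T5 12-16 | T3 16-20 | T5 20-24 | T3 24-28 | T5 28-31 | T3 31-35 |
Completion: T1=11  T2=10  T3=35  T4=5  T5=31
Turnaround (C−A): T1=3  T2=4  T3=20  T4=5  T5=19

T2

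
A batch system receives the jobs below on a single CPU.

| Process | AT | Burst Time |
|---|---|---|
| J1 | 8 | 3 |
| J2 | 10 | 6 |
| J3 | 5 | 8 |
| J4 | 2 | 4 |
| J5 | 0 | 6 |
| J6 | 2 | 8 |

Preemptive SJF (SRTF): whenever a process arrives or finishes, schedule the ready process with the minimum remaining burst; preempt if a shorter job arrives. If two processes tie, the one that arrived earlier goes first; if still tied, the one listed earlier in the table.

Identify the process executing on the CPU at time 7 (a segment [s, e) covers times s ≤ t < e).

Timeline: | J5 0-6 | J4 6-10 | J1 10-13 | J2 13-19 | J6 19-27 | J3 27-35 |
Completion: J1=13  J2=19  J3=35  J4=10  J5=6  J6=27
Turnaround (C−A): J1=5  J2=9  J3=30  J4=8  J5=6  J6=25

J4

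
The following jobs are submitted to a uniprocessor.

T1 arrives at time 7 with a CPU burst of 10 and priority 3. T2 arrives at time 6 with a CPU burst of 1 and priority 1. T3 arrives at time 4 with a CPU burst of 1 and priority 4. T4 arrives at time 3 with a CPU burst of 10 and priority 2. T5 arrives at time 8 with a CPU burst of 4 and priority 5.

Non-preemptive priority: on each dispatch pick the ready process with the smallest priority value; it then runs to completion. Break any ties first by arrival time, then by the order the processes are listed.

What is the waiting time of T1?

Gantt: | idle 0-3 | T4 3-13 | T2 13-14 | T1 14-24 | T3 24-25 | T5 25-29 |
Completion: T1=24  T2=14  T3=25  T4=13  T5=29
Turnaround (C−A): T1=17  T2=8  T3=21  T4=10  T5=21
Waiting(T1) = turnaround − burst = 17 − 10 = 7

7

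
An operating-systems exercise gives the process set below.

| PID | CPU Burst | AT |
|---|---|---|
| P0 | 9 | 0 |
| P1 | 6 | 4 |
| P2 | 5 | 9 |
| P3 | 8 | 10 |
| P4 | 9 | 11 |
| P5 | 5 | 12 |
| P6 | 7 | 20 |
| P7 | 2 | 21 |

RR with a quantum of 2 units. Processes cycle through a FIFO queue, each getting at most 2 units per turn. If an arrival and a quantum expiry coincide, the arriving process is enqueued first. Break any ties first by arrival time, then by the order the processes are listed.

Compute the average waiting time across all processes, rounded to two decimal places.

20.13

Timeline: | P0 0-4 | P1 4-6 | P0 6-8 | P1 8-10 | P0 10-12 | P2 12-14 | P3 14-16 | P1 16-18 | P4 18-20 | P5 20-22 | P0 22-23 | P2 23-25 | P3 25-27 | P6 27-29 | P4 29-31 | P7 31-33 | P5 33-35 | P2 35-36 | P3 36-38 | P6 38-40 | P4 40-42 | P5 42-43 | P3 43-45 | P6 45-47 | P4 47-49 | P6 49-50 | P4 50-51 |
Completion: P0=23  P1=18  P2=36  P3=45  P4=51  P5=43  P6=50  P7=33
Turnaround (C−A): P0=23  P1=14  P2=27  P3=35  P4=40  P5=31  P6=30  P7=12
Waiting times: P0=14, P1=8, P2=22, P3=27, P4=31, P5=26, P6=23, P7=10
Average waiting = (14+8+22+27+31+26+23+10) / 8 = 161/8 = 20.13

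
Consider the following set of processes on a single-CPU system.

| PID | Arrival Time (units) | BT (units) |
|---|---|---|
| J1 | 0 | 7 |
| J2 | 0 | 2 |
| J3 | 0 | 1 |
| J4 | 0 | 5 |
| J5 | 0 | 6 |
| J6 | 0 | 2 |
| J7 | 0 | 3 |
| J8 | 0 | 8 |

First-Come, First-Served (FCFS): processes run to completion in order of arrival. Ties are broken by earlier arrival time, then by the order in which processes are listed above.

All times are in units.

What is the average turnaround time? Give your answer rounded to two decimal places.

18.13

Schedule: | J1 0-7 | J2 7-9 | J3 9-10 | J4 10-15 | J5 15-21 | J6 21-23 | J7 23-26 | J8 26-34 |
Completion: J1=7  J2=9  J3=10  J4=15  J5=21  J6=23  J7=26  J8=34
Turnaround (C−A): J1=7  J2=9  J3=10  J4=15  J5=21  J6=23  J7=26  J8=34
Turnaround times: J1=7, J2=9, J3=10, J4=15, J5=21, J6=23, J7=26, J8=34
Average turnaround = (7+9+10+15+21+23+26+34) / 8 = 145/8 = 18.13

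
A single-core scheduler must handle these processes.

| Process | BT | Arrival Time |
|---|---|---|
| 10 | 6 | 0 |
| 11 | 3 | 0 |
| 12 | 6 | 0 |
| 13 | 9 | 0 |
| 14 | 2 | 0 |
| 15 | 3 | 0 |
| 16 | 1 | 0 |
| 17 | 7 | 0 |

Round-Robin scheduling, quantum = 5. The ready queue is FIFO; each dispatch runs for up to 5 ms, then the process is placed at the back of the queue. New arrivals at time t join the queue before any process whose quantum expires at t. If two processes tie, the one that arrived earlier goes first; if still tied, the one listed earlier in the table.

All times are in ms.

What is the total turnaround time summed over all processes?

208

Schedule: | 10 0-5 | 11 5-8 | 12 8-13 | 13 13-18 | 14 18-20 | 15 20-23 | 16 23-24 | 17 24-29 | 10 29-30 | 12 30-31 | 13 31-35 | 17 35-37 |
Completion: 10=30  11=8  12=31  13=35  14=20  15=23  16=24  17=37
Turnaround (C−A): 10=30  11=8  12=31  13=35  14=20  15=23  16=24  17=37
Turnaround = completion − arrival: 10=30, 11=8, 12=31, 13=35, 14=20, 15=23, 16=24, 17=37
Total turnaround = 30 + 8 + 31 + 35 + 20 + 23 + 24 + 37 = 208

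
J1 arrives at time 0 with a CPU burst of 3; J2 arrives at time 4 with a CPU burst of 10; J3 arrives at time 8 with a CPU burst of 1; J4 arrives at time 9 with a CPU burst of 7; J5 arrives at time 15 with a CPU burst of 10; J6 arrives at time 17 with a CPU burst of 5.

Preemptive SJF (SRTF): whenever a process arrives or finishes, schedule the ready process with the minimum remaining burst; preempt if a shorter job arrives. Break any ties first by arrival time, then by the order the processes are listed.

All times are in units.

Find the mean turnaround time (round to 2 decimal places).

Gantt: | J1 0-3 | idle 3-4 | J2 4-8 | J3 8-9 | J2 9-15 | J4 15-22 | J6 22-27 | J5 27-37 |
Completion: J1=3  J2=15  J3=9  J4=22  J5=37  J6=27
Turnaround (C−A): J1=3  J2=11  J3=1  J4=13  J5=22  J6=10
Turnaround times: J1=3, J2=11, J3=1, J4=13, J5=22, J6=10
Average turnaround = (3+11+1+13+22+10) / 6 = 60/6 = 10.00

10.00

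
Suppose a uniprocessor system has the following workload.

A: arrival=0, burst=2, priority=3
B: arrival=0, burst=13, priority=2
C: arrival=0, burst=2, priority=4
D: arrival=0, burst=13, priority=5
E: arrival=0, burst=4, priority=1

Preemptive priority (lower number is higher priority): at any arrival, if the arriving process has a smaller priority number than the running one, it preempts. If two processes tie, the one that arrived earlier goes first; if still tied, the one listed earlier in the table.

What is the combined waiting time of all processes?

61

Schedule: | E 0-4 | B 4-17 | A 17-19 | C 19-21 | D 21-34 |
Completion: A=19  B=17  C=21  D=34  E=4
Waiting = turnaround − burst: A=17, B=4, C=19, D=21, E=0
Total waiting = 17 + 4 + 19 + 21 + 0 = 61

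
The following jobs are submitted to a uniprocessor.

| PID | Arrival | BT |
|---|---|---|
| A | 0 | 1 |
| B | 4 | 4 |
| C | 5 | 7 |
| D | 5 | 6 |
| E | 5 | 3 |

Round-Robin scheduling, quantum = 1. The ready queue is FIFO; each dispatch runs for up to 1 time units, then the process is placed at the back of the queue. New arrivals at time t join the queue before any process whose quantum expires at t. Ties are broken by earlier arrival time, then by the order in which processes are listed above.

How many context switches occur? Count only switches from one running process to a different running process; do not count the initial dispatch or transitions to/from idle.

19

Timeline: | A 0-1 | idle 1-4 | B 4-5 | C 5-6 | D 6-7 | E 7-8 | B 8-9 | C 9-10 | D 10-11 | E 11-12 | B 12-13 | C 13-14 | D 14-15 | E 15-16 | B 16-17 | C 17-18 | D 18-19 | C 19-20 | D 20-21 | C 21-22 | D 22-23 | C 23-24 |
Completion: A=1  B=17  C=24  D=23  E=16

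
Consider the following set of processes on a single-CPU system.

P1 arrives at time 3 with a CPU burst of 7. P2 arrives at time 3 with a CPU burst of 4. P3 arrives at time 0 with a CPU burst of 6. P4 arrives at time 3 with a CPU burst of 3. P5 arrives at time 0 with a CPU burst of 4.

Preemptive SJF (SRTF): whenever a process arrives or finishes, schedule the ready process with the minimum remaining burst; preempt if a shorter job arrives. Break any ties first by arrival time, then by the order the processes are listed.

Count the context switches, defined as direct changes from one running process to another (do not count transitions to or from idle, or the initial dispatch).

Timeline: | P5 0-4 | P4 4-7 | P2 7-11 | P3 11-17 | P1 17-24 |
Completion: P1=24  P2=11  P3=17  P4=7  P5=4
Turnaround (C−A): P1=21  P2=8  P3=17  P4=4  P5=4

4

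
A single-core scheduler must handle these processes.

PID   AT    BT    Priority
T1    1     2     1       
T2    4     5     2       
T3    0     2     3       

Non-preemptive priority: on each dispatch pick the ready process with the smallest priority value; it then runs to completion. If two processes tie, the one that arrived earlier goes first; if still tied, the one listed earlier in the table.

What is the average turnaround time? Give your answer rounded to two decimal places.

3.33

Gantt: | T3 0-2 | T1 2-4 | T2 4-9 |
Completion: T1=4  T2=9  T3=2
Turnaround times: T1=3, T2=5, T3=2
Average turnaround = (3+5+2) / 3 = 10/3 = 3.33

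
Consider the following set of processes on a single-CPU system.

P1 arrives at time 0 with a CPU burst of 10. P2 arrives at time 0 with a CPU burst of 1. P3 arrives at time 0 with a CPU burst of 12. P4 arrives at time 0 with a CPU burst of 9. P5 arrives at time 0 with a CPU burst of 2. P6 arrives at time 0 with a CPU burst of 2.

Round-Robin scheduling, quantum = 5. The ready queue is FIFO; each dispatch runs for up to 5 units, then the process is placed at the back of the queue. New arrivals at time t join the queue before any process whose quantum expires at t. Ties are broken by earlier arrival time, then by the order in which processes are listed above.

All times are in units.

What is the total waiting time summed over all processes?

Timeline: | P1 0-5 | P2 5-6 | P3 6-11 | P4 11-16 | P5 16-18 | P6 18-20 | P1 20-25 | P3 25-30 | P4 30-34 | P3 34-36 |
Completion: P1=25  P2=6  P3=36  P4=34  P5=18  P6=20
Turnaround (C−A): P1=25  P2=6  P3=36  P4=34  P5=18  P6=20
Waiting = turnaround − burst: P1=15, P2=5, P3=24, P4=25, P5=16, P6=18
Total waiting = 15 + 5 + 24 + 25 + 16 + 18 = 103

103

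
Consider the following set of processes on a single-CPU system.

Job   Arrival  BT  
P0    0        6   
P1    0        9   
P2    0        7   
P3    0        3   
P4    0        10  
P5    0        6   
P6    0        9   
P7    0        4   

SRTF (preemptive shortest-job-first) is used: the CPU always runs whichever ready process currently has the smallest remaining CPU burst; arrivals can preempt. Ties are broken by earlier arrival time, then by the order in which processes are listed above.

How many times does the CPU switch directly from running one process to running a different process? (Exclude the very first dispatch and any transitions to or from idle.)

7

Schedule: | P3 0-3 | P7 3-7 | P0 7-13 | P5 13-19 | P2 19-26 | P1 26-35 | P6 35-44 | P4 44-54 |
Completion: P0=13  P1=35  P2=26  P3=3  P4=54  P5=19  P6=44  P7=7
Turnaround (C−A): P0=13  P1=35  P2=26  P3=3  P4=54  P5=19  P6=44  P7=7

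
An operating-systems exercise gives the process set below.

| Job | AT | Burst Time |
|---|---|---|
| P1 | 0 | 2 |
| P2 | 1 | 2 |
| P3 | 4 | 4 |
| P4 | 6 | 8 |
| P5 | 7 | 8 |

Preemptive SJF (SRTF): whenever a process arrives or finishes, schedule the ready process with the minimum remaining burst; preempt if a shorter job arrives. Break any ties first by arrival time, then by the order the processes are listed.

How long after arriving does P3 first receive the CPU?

0

Gantt: | P1 0-2 | P2 2-4 | P3 4-8 | P4 8-16 | P5 16-24 |
Completion: P1=2  P2=4  P3=8  P4=16  P5=24
Response(P3) = first start − arrival = 4 − 4 = 0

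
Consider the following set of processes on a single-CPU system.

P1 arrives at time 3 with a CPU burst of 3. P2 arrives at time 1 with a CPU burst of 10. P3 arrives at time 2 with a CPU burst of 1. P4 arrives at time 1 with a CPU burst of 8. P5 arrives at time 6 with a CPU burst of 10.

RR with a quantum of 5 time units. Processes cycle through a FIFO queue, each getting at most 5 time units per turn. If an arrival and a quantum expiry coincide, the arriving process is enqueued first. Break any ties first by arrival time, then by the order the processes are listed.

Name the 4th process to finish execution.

P4

Schedule: | idle 0-1 | P2 1-6 | P4 6-11 | P3 11-12 | P1 12-15 | P5 15-20 | P2 20-25 | P4 25-28 | P5 28-33 |
Completion: P1=15  P2=25  P3=12  P4=28  P5=33
Turnaround (C−A): P1=12  P2=24  P3=10  P4=27  P5=27
Finish order: P3 → P1 → P2 → P4 → P5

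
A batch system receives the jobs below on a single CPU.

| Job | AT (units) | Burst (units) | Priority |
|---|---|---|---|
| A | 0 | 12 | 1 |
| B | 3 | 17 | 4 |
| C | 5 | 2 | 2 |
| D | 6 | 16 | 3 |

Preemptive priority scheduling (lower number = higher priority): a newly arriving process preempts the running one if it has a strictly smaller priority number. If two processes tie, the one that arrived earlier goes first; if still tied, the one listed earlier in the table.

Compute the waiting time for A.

Schedule: | A 0-12 | C 12-14 | D 14-30 | B 30-47 |
Completion: A=12  B=47  C=14  D=30
Turnaround (C−A): A=12  B=44  C=9  D=24
Waiting(A) = turnaround − burst = 12 − 12 = 0

0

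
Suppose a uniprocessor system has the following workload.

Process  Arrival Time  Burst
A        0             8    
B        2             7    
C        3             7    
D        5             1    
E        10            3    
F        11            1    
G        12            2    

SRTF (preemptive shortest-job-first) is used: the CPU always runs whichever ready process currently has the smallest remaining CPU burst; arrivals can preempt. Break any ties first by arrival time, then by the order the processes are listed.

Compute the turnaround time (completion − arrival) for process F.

Schedule: | A 0-5 | D 5-6 | A 6-9 | B 9-10 | E 10-11 | F 11-12 | E 12-14 | G 14-16 | B 16-22 | C 22-29 |
Completion: A=9  B=22  C=29  D=6  E=14  F=12  G=16
Turnaround (C−A): A=9  B=20  C=26  D=1  E=4  F=1  G=4
Turnaround(F) = completion − arrival = 12 − 11 = 1

1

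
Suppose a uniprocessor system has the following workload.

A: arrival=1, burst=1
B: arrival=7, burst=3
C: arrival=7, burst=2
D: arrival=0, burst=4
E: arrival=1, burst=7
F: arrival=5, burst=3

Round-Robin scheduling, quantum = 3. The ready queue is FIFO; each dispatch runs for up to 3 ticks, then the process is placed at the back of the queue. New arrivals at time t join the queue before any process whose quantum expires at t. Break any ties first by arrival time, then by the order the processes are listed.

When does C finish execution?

16

Timeline: | D 0-3 | A 3-4 | E 4-7 | D 7-8 | F 8-11 | B 11-14 | C 14-16 | E 16-20 |
Completion: A=4  B=14  C=16  D=8  E=20  F=11
Turnaround (C−A): A=3  B=7  C=9  D=8  E=19  F=6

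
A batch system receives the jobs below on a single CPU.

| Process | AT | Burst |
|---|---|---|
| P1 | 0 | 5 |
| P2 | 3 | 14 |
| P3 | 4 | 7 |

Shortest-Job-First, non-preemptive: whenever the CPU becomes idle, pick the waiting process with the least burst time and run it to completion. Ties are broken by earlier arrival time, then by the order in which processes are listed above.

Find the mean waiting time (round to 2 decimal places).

Schedule: | P1 0-5 | P3 5-12 | P2 12-26 |
Completion: P1=5  P2=26  P3=12
Turnaround (C−A): P1=5  P2=23  P3=8
Waiting times: P1=0, P2=9, P3=1
Average waiting = (0+9+1) / 3 = 10/3 = 3.33

3.33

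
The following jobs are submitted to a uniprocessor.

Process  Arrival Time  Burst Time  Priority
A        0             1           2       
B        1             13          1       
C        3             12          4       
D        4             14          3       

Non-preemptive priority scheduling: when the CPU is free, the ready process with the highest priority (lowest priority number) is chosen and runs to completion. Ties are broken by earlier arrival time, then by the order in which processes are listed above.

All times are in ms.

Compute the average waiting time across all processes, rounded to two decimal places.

Gantt: | A 0-1 | B 1-14 | D 14-28 | C 28-40 |
Completion: A=1  B=14  C=40  D=28
Waiting times: A=0, B=0, C=25, D=10
Average waiting = (0+0+25+10) / 4 = 35/4 = 8.75

8.75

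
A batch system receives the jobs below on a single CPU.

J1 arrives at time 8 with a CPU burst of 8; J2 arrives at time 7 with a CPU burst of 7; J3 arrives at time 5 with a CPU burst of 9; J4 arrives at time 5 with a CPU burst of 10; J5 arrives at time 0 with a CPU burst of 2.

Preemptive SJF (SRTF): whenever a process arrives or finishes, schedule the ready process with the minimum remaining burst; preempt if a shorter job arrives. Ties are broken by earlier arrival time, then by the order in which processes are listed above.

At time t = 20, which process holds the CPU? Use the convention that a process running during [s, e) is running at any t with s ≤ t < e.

Gantt: | J5 0-2 | idle 2-5 | J3 5-14 | J2 14-21 | J1 21-29 | J4 29-39 |
Completion: J1=29  J2=21  J3=14  J4=39  J5=2

J2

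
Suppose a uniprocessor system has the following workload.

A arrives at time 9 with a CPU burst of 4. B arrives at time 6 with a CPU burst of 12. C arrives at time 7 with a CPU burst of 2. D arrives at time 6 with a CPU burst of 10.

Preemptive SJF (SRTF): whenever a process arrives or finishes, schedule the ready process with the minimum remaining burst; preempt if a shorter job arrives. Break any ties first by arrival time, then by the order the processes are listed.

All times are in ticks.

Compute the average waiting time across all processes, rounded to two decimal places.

5.50

Schedule: | idle 0-6 | D 6-7 | C 7-9 | A 9-13 | D 13-22 | B 22-34 |
Completion: A=13  B=34  C=9  D=22
Waiting times: A=0, B=16, C=0, D=6
Average waiting = (0+16+0+6) / 4 = 22/4 = 5.50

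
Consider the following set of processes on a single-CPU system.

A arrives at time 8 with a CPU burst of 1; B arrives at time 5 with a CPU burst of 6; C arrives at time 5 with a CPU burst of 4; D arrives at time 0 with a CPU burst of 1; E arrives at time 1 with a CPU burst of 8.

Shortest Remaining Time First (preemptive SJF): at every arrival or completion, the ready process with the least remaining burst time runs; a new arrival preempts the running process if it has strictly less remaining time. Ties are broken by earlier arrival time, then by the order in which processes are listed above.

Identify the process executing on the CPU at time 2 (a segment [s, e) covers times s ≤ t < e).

Timeline: | D 0-1 | E 1-9 | A 9-10 | C 10-14 | B 14-20 |
Completion: A=10  B=20  C=14  D=1  E=9
Turnaround (C−A): A=2  B=15  C=9  D=1  E=8

E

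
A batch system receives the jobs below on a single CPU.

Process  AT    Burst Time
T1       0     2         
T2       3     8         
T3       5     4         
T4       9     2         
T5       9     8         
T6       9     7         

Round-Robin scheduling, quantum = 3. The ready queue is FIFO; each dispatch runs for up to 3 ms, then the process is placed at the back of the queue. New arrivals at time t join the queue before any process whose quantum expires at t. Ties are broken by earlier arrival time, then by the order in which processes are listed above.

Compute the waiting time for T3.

Timeline: | T1 0-2 | idle 2-3 | T2 3-6 | T3 6-9 | T2 9-12 | T4 12-14 | T5 14-17 | T6 17-20 | T3 20-21 | T2 21-23 | T5 23-26 | T6 26-29 | T5 29-31 | T6 31-32 |
Completion: T1=2  T2=23  T3=21  T4=14  T5=31  T6=32
Turnaround (C−A): T1=2  T2=20  T3=16  T4=5  T5=22  T6=23
Waiting(T3) = turnaround − burst = 16 − 4 = 12

12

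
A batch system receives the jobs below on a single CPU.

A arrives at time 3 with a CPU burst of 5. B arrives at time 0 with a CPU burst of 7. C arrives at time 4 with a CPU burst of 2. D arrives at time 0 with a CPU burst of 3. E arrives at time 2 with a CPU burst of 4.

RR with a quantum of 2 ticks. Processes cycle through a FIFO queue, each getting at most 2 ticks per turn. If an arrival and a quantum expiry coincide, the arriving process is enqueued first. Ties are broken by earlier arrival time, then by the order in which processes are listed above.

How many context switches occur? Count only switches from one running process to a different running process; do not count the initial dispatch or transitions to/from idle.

Gantt: | B 0-2 | D 2-4 | E 4-6 | B 6-8 | A 8-10 | C 10-12 | D 12-13 | E 13-15 | B 15-17 | A 17-19 | B 19-20 | A 20-21 |
Completion: A=21  B=20  C=12  D=13  E=15
Turnaround (C−A): A=18  B=20  C=8  D=13  E=13

11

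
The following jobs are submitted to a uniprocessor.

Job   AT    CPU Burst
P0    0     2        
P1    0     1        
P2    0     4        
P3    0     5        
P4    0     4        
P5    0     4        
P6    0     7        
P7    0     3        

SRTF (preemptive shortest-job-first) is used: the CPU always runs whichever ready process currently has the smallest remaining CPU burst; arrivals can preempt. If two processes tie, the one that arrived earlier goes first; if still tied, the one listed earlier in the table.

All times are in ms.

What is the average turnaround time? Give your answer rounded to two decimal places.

13.13

Gantt: | P1 0-1 | P0 1-3 | P7 3-6 | P2 6-10 | P4 10-14 | P5 14-18 | P3 18-23 | P6 23-30 |
Completion: P0=3  P1=1  P2=10  P3=23  P4=14  P5=18  P6=30  P7=6
Turnaround times: P0=3, P1=1, P2=10, P3=23, P4=14, P5=18, P6=30, P7=6
Average turnaround = (3+1+10+23+14+18+30+6) / 8 = 105/8 = 13.13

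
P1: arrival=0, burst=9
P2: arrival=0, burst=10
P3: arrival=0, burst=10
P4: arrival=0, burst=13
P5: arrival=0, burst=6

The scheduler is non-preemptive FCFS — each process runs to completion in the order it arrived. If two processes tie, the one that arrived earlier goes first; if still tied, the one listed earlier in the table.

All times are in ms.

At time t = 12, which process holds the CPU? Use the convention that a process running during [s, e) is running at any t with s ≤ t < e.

P2

Gantt: | P1 0-9 | P2 9-19 | P3 19-29 | P4 29-42 | P5 42-48 |
Completion: P1=9  P2=19  P3=29  P4=42  P5=48
Turnaround (C−A): P1=9  P2=19  P3=29  P4=42  P5=48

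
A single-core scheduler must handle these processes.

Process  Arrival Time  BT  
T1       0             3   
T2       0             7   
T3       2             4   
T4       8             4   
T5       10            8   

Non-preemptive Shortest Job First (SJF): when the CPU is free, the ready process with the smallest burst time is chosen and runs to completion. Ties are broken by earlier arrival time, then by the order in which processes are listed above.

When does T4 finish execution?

18

Schedule: | T1 0-3 | T3 3-7 | T2 7-14 | T4 14-18 | T5 18-26 |
Completion: T1=3  T2=14  T3=7  T4=18  T5=26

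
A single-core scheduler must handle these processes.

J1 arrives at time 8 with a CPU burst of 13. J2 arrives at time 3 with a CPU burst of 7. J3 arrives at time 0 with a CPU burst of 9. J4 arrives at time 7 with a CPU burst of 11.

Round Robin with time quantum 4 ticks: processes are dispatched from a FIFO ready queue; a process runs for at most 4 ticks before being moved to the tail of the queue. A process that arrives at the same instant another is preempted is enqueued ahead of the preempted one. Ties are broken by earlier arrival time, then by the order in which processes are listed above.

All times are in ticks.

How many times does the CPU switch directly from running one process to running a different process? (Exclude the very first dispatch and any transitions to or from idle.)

Schedule: | J3 0-4 | J2 4-8 | J3 8-12 | J4 12-16 | J1 16-20 | J2 20-23 | J3 23-24 | J4 24-28 | J1 28-32 | J4 32-35 | J1 35-40 |
Completion: J1=40  J2=23  J3=24  J4=35

10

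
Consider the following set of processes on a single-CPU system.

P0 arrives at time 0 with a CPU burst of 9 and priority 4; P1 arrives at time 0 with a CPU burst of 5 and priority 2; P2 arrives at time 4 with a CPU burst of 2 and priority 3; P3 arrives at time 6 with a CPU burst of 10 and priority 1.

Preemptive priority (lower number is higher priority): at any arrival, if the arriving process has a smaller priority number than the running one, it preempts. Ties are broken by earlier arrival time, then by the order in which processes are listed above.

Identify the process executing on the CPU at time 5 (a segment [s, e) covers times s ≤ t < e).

P2

Timeline: | P1 0-5 | P2 5-6 | P3 6-16 | P2 16-17 | P0 17-26 |
Completion: P0=26  P1=5  P2=17  P3=16
Turnaround (C−A): P0=26  P1=5  P2=13  P3=10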